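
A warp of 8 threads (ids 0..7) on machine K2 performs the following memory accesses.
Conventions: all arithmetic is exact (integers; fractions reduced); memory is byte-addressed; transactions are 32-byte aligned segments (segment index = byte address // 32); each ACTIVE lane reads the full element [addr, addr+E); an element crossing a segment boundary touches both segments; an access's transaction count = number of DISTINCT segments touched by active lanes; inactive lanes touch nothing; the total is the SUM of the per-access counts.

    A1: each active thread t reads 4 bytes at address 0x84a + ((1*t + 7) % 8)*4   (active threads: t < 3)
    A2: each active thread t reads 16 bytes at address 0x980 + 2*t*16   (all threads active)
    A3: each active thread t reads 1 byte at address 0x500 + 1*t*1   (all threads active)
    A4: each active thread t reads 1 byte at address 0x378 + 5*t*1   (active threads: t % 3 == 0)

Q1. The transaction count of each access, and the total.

A1: 2 transactions
A2: 8 transactions
A3: 1 transaction
A4: 2 transactions

Answer: 2,8,1,2; total 13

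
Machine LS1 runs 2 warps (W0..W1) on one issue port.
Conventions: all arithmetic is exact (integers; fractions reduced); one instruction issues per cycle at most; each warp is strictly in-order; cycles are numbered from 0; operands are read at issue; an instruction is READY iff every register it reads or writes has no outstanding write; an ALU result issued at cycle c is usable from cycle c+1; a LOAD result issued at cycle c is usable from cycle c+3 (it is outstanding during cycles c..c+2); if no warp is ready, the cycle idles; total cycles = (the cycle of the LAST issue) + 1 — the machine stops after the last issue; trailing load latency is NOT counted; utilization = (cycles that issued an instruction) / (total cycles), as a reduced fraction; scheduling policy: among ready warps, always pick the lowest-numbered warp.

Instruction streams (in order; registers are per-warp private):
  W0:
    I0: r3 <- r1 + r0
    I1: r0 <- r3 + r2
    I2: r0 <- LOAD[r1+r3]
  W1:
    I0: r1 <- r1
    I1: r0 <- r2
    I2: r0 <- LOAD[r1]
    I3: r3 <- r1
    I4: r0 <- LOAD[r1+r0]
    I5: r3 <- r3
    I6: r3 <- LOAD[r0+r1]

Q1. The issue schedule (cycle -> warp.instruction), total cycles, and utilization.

cycle 0: W0.I0
cycle 1: W0.I1
cycle 2: W0.I2
cycle 3: W1.I0
cycle 4: W1.I1
cycle 5: W1.I2
cycle 6: W1.I3
cycle 7: idle
cycle 8: W1.I4
cycle 9: W1.I5
cycle 10: idle
cycle 11: W1.I6

Answer: 12 cycles, utilization 5/6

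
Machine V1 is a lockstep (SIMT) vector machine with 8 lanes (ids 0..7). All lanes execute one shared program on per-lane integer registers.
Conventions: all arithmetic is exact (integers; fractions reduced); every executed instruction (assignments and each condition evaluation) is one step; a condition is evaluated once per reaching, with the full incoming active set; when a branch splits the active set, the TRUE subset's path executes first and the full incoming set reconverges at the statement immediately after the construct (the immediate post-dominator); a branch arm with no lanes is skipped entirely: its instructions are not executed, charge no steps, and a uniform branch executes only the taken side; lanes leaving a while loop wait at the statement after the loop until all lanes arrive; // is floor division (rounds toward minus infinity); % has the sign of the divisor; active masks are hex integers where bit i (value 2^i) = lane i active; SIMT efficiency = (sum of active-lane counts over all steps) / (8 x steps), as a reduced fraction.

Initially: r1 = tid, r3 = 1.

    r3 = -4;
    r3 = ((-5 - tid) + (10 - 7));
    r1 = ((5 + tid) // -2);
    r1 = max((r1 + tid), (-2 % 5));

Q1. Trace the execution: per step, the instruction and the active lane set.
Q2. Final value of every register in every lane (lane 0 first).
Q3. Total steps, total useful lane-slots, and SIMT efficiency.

step 0: r3 <- -4                     0xff
step 1: r3 <- ((-5 - tid) + (10 - 7)) 0xff
step 2: r1 <- ((5 + tid) // -2)      0xff
step 3: r1 <- max((r1 + tid), (-2 % 5)) 0xff

Answer: 4 steps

r1: 3,3,3,3,3,3,3,3
r3: -2,-3,-4,-5,-6,-7,-8,-9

steps = 4; useful = 32; efficiency = 32/32 = 1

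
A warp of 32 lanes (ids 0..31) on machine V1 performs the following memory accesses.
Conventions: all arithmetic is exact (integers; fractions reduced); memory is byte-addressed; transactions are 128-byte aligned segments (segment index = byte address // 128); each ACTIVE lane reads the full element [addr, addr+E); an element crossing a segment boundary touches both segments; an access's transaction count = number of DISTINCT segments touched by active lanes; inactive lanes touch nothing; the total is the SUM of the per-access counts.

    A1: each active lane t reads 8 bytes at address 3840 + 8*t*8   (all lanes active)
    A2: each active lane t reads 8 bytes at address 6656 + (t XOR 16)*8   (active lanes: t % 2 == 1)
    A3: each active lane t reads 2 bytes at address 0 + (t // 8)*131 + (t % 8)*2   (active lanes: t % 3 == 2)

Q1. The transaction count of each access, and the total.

A1: 16 transactions
A2: 2 transactions
A3: 4 transactions

Answer: 16,2,4; total 22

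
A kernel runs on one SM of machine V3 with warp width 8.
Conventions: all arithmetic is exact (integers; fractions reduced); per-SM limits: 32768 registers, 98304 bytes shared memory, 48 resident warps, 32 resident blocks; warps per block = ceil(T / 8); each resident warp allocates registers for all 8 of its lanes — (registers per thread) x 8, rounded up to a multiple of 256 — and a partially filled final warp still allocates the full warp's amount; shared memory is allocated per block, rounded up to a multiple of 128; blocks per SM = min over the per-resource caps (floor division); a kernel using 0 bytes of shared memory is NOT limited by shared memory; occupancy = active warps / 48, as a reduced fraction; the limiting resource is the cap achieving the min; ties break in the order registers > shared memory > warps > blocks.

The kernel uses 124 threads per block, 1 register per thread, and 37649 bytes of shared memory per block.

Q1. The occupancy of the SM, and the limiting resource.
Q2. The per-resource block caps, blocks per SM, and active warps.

Answer: occupancy 2/3, limited by shared memory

registers: 8 blocks
shared memory: 2 blocks
warps: 3 blocks
blocks: 32 blocks

Answer: 2 blocks, 32 active warps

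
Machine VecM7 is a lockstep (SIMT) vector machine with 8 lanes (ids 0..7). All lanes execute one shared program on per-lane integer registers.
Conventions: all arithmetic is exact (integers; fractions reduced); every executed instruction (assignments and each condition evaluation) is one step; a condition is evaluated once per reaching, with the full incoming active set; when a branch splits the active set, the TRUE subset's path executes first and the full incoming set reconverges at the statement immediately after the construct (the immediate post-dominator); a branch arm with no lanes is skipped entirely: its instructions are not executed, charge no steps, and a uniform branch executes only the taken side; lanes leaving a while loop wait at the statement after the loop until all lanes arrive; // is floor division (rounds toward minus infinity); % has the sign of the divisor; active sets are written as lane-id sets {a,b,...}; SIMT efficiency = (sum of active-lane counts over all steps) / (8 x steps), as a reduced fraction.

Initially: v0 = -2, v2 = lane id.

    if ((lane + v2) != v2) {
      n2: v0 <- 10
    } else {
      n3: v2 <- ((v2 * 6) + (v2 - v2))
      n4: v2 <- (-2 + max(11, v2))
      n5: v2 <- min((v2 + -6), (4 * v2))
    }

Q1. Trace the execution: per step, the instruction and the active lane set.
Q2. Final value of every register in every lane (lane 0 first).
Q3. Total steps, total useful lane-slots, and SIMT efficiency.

step 0: eval ((lane + v2) != v2)     {0,1,2,3,4,5,6,7}
step 1: v0 <- 10                     {1,2,3,4,5,6,7}
step 2: v2 <- ((v2 * 6) + (v2 - v2)) {0}
step 3: v2 <- (-2 + max(11, v2))     {0}
step 4: v2 <- min((v2 + -6), (4 * v2)) {0}

Answer: 5 steps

v0: -2,10,10,10,10,10,10,10
v2: 3,1,2,3,4,5,6,7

steps = 5; useful = 18; efficiency = 18/40 = 9/20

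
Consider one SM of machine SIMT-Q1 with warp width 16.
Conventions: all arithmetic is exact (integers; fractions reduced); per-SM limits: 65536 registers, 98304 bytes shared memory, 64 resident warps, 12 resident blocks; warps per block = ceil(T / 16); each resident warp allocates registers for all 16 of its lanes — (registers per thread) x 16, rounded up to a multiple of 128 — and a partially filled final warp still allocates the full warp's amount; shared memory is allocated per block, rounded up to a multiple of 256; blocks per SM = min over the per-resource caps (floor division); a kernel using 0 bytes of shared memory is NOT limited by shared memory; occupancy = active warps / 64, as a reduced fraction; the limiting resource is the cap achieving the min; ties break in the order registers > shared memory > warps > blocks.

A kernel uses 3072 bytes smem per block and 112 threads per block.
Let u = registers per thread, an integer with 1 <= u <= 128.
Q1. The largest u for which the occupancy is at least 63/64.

Answer: u = 64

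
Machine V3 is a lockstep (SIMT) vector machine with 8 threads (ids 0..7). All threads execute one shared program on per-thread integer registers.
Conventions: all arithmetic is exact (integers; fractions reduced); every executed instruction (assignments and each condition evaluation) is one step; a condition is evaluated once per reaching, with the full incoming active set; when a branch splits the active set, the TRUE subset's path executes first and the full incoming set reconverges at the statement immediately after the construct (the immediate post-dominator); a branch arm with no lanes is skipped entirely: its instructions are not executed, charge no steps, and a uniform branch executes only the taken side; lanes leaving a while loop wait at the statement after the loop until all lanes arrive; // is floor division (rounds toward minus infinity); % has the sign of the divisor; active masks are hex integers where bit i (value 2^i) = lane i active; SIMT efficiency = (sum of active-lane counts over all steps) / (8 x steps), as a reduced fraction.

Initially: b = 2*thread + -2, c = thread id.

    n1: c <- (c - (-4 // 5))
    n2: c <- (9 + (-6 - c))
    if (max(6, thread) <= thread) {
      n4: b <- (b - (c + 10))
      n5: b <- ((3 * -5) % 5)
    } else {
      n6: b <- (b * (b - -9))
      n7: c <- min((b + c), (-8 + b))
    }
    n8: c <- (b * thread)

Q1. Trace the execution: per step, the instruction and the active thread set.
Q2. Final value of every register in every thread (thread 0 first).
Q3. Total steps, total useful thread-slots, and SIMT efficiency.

step 0: c <- (c - (-4 // 5))         0xff
step 1: c <- (9 + (-6 - c))          0xff
step 2: eval (max(6, thread) <= thread) 0xff
step 3: b <- (b - (c + 10))          0xc0
step 4: b <- ((3 * -5) % 5)          0xc0
step 5: b <- (b * (b - -9))          0x3f
step 6: c <- min((b + c), (-8 + b))  0x3f
step 7: c <- (b * thread)            0xff

Answer: 8 steps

b: -14,0,22,52,90,136,0,0
c: 0,0,44,156,360,680,0,0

steps = 8; useful = 48; efficiency = 48/64 = 3/4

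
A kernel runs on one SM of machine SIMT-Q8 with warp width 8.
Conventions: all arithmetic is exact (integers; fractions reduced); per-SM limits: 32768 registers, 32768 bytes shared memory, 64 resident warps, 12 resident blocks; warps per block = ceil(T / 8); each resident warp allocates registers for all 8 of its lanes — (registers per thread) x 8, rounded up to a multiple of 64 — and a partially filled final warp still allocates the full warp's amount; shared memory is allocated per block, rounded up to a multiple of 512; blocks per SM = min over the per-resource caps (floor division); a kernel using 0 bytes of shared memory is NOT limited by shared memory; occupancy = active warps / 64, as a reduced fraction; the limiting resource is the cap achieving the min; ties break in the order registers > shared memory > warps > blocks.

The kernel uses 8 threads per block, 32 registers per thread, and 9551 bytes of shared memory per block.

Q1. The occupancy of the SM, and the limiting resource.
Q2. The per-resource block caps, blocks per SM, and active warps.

Answer: occupancy 3/64, limited by shared memory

registers: 128 blocks
shared memory: 3 blocks
warps: 64 blocks
blocks: 12 blocks

Answer: 3 blocks, 3 active warps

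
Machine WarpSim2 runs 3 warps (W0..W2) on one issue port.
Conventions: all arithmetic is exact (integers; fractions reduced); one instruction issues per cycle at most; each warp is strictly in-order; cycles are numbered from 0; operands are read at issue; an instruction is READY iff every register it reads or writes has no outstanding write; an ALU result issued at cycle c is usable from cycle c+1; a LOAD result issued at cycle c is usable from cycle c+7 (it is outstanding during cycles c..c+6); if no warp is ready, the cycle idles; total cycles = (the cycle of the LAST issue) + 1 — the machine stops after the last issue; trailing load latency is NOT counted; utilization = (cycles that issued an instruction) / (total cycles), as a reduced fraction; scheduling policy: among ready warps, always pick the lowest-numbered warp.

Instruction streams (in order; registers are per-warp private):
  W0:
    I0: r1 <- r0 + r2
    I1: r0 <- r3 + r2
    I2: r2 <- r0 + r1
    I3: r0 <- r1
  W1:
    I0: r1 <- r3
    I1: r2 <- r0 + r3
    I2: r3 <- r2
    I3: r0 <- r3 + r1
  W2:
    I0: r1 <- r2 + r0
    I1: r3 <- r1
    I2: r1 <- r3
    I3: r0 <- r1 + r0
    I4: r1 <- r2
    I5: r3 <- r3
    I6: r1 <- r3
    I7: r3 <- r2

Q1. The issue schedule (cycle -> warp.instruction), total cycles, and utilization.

cycle 0: W0.I0
cycle 1: W0.I1
cycle 2: W0.I2
cycle 3: W0.I3
cycle 4: W1.I0
cycle 5: W1.I1
cycle 6: W1.I2
cycle 7: W1.I3
cycle 8: W2.I0
cycle 9: W2.I1
cycle 10: W2.I2
cycle 11: W2.I3
cycle 12: W2.I4
cycle 13: W2.I5
cycle 14: W2.I6
cycle 15: W2.I7

Answer: 16 cycles, utilization 1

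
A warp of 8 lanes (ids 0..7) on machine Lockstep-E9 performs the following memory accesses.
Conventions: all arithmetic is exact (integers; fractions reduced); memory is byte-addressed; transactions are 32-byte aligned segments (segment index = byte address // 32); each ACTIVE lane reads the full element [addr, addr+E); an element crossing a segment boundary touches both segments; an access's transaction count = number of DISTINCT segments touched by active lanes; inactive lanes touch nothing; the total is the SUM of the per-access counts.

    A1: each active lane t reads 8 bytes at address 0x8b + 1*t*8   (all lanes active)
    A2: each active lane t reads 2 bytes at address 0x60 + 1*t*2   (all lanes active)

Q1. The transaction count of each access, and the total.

A1: 3 transactions
A2: 1 transaction

Answer: 3,1; total 4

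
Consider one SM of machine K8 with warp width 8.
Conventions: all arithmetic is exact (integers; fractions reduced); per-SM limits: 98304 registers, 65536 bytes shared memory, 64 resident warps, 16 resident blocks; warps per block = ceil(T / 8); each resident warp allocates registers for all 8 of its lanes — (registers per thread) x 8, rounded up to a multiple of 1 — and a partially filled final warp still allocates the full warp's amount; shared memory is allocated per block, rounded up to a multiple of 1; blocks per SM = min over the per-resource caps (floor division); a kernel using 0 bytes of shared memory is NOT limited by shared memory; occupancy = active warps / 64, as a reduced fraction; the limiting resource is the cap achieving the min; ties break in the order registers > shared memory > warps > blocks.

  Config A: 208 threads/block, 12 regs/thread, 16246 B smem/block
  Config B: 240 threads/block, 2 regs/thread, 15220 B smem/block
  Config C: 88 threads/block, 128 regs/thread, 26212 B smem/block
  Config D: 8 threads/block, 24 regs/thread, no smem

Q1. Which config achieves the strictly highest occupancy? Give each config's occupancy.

occupancies: A 13/16, B 15/16, C 11/32, D 1/4

Answer: B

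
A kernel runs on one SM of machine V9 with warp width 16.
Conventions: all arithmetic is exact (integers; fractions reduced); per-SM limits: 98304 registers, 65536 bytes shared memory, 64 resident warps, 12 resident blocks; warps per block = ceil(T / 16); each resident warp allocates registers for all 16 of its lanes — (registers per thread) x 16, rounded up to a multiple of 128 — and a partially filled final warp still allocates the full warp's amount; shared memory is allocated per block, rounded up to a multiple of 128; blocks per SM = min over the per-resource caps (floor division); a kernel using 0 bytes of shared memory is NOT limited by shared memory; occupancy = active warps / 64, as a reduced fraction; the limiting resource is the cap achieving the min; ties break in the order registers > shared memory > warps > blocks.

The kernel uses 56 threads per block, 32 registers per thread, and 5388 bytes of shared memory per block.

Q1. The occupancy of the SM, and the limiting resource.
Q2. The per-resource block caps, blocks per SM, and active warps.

Answer: occupancy 11/16, limited by shared memory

registers: 48 blocks
shared memory: 11 blocks
warps: 16 blocks
blocks: 12 blocks

Answer: 11 blocks, 44 active warps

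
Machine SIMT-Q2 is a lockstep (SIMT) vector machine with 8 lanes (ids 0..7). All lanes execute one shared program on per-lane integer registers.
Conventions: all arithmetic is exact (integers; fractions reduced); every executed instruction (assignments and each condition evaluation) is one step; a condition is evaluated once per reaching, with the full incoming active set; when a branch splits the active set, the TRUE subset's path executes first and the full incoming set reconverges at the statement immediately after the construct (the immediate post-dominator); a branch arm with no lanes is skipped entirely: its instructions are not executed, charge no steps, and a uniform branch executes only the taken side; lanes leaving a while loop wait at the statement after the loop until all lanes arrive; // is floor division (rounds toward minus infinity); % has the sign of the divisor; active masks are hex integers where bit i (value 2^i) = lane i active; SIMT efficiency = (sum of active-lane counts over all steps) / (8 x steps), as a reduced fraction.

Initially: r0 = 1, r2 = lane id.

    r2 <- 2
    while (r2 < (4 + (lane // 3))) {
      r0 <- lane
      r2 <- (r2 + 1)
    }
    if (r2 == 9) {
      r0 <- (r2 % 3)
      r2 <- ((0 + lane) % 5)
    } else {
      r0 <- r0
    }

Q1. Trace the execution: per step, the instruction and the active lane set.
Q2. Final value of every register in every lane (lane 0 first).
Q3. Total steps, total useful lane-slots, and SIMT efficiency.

step 0: r2 <- 2                      0xff
step 1: eval (r2 < (4 + (lane // 3))) 0xff
step 2: r0 <- lane                   0xff
step 3: r2 <- (r2 + 1)               0xff
step 4: eval (r2 < (4 + (lane // 3))) 0xff
step 5: r0 <- lane                   0xff
step 6: r2 <- (r2 + 1)               0xff
step 7: eval (r2 < (4 + (lane // 3))) 0xff
step 8: r0 <- lane                   0xf8
step 9: r2 <- (r2 + 1)               0xf8
step 10: eval (r2 < (4 + (lane // 3))) 0xf8
step 11: r0 <- lane                   0xc0
step 12: r2 <- (r2 + 1)               0xc0
step 13: eval (r2 < (4 + (lane // 3))) 0xc0
step 14: eval (r2 == 9)               0xff
step 15: r0 <- r0                     0xff

Answer: 16 steps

r0: 0,1,2,3,4,5,6,7
r2: 4,4,4,5,5,5,6,6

steps = 16; useful = 101; efficiency = 101/128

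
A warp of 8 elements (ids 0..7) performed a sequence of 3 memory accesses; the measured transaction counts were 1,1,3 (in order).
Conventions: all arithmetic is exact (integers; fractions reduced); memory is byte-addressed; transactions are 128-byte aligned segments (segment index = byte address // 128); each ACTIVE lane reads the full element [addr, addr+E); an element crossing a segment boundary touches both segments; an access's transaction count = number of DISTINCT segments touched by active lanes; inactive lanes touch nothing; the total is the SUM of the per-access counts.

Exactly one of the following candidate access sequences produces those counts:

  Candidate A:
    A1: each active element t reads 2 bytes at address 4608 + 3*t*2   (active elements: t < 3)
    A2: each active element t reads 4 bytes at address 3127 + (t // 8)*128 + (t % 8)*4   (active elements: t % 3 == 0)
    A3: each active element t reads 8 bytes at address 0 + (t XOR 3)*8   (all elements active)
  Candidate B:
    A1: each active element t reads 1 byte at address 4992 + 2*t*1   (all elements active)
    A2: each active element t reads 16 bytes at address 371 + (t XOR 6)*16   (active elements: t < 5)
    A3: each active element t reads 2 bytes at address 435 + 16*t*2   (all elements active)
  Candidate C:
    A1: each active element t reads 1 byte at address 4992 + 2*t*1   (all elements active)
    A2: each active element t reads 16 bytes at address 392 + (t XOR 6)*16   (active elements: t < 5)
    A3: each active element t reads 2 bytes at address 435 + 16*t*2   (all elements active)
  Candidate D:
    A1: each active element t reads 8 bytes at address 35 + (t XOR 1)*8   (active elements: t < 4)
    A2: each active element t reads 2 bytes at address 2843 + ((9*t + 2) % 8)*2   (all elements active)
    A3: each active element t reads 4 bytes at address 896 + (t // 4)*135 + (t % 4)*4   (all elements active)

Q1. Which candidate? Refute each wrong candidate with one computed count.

A: A3 gives 1 transaction, not 3
C: A2 gives 2 transactions, not 1
D: A3 gives 2 transactions, not 3
B: all counts match (1,1,3)

Answer: B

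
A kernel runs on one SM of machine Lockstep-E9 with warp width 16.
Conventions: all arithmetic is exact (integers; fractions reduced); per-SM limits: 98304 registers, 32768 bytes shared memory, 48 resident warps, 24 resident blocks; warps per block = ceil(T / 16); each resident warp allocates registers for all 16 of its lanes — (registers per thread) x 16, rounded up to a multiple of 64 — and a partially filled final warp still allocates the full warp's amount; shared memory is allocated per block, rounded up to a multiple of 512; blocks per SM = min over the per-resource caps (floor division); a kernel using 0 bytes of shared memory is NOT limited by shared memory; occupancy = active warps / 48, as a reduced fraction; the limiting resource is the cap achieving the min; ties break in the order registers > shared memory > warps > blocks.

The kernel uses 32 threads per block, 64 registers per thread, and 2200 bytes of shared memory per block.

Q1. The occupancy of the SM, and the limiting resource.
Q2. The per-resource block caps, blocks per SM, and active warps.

Answer: occupancy 1/2, limited by shared memory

registers: 48 blocks
shared memory: 12 blocks
warps: 24 blocks
blocks: 24 blocks

Answer: 12 blocks, 24 active warps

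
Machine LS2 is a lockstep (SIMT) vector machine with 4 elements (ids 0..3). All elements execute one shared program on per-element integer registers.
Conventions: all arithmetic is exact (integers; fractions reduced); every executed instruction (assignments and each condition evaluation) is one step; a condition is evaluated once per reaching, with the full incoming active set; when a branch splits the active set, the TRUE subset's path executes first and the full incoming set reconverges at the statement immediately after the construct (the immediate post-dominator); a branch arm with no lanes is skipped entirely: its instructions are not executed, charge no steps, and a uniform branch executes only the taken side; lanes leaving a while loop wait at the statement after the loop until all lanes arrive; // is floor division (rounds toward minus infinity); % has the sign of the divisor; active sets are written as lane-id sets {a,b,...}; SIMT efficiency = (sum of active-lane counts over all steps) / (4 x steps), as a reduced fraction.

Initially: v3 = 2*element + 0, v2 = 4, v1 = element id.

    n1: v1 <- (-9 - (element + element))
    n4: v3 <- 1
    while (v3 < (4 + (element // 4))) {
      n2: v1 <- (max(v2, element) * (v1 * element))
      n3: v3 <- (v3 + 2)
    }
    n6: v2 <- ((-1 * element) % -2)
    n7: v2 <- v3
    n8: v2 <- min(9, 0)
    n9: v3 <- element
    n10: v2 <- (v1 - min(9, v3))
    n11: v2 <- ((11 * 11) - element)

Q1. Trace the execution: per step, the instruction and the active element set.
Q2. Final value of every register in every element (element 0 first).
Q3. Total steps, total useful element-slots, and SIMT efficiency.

step 0: v1 <- (-9 - (element + element)) {0,1,2,3}
step 1: v3 <- 1                      {0,1,2,3}
step 2: eval (v3 < (4 + (element // 4))) {0,1,2,3}
step 3: v1 <- (max(v2, element) * (v1 * element)) {0,1,2,3}
step 4: v3 <- (v3 + 2)               {0,1,2,3}
step 5: eval (v3 < (4 + (element // 4))) {0,1,2,3}
step 6: v1 <- (max(v2, element) * (v1 * element)) {0,1,2,3}
step 7: v3 <- (v3 + 2)               {0,1,2,3}
step 8: eval (v3 < (4 + (element // 4))) {0,1,2,3}
step 9: v2 <- ((-1 * element) % -2)  {0,1,2,3}
step 10: v2 <- v3                     {0,1,2,3}
step 11: v2 <- min(9, 0)              {0,1,2,3}
step 12: v3 <- element                {0,1,2,3}
step 13: v2 <- (v1 - min(9, v3))      {0,1,2,3}
step 14: v2 <- ((11 * 11) - element)  {0,1,2,3}

Answer: 15 steps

v3: 0,1,2,3
v2: 121,120,119,118
v1: 0,-176,-832,-2160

steps = 15; useful = 60; efficiency = 60/60 = 1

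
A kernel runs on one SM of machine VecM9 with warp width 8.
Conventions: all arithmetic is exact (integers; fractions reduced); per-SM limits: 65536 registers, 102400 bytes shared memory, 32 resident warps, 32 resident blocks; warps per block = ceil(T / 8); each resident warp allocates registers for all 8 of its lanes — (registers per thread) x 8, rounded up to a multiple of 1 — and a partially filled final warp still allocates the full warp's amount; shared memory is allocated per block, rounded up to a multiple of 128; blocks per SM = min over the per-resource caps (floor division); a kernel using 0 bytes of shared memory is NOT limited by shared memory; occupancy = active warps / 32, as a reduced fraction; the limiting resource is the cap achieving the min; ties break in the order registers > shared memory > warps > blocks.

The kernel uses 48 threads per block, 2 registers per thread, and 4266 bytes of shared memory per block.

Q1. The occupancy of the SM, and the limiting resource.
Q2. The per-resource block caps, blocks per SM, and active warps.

Answer: occupancy 15/16, limited by warps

registers: 682 blocks
shared memory: 23 blocks
warps: 5 blocks
blocks: 32 blocks

Answer: 5 blocks, 30 active warps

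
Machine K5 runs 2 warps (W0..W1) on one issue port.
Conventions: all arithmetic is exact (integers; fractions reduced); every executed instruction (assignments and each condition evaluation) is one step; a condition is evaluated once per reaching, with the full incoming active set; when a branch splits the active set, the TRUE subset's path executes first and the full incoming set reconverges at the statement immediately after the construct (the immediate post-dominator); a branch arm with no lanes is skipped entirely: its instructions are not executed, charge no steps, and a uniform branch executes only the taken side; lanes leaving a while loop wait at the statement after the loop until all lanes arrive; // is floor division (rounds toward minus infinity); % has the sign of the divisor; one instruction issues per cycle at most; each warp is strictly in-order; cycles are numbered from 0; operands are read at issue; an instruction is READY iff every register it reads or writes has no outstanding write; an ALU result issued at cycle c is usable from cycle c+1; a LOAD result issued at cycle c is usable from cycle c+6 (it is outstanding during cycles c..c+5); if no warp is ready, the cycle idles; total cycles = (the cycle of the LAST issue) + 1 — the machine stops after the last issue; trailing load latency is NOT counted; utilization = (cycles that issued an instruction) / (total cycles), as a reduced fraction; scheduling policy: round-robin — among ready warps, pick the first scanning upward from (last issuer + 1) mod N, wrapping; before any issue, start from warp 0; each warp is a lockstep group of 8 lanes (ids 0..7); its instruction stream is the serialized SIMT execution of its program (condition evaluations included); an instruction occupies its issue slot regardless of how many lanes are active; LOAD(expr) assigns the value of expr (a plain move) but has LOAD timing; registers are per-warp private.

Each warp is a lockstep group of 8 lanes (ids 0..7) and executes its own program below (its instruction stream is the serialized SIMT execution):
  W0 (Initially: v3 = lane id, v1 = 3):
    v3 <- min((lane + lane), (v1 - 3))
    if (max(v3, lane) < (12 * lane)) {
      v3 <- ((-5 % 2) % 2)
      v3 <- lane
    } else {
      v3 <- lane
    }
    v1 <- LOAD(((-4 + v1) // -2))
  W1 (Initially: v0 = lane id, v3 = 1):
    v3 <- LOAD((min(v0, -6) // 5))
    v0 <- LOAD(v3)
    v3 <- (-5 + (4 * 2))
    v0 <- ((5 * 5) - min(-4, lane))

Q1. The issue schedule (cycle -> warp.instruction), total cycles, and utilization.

cycle 0: W0.I0
cycle 1: W1.I0
cycle 2: W0.I1
cycle 3: W0.I2
cycle 4: W0.I3
cycle 5: W0.I4
cycle 6: W0.I5
cycle 7: W1.I1
cycle 8: W1.I2
cycle 9: idle
cycle 10: idle
cycle 11: idle
cycle 12: idle
cycle 13: W1.I3

Answer: 14 cycles, utilization 5/7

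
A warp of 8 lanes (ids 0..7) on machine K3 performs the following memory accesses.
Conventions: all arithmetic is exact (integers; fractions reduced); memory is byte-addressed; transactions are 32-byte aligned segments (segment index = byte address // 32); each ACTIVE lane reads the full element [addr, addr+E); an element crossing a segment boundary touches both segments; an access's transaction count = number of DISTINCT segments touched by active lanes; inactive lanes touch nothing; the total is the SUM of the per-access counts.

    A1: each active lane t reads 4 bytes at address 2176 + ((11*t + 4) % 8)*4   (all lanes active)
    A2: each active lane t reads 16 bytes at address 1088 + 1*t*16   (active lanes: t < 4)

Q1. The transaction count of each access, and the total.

A1: 1 transaction
A2: 2 transactions

Answer: 1,2; total 3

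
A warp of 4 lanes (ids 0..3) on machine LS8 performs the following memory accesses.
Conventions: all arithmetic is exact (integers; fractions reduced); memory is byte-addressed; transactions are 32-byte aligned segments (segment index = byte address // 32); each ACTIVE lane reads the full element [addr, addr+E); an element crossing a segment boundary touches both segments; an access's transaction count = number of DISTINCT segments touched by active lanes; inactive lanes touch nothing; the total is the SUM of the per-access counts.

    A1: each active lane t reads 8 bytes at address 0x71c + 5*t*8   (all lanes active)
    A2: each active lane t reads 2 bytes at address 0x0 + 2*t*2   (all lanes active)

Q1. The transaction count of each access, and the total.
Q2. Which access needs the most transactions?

A1: 5 transactions
A2: 1 transaction

Answer: 5,1; total 6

Answer: A1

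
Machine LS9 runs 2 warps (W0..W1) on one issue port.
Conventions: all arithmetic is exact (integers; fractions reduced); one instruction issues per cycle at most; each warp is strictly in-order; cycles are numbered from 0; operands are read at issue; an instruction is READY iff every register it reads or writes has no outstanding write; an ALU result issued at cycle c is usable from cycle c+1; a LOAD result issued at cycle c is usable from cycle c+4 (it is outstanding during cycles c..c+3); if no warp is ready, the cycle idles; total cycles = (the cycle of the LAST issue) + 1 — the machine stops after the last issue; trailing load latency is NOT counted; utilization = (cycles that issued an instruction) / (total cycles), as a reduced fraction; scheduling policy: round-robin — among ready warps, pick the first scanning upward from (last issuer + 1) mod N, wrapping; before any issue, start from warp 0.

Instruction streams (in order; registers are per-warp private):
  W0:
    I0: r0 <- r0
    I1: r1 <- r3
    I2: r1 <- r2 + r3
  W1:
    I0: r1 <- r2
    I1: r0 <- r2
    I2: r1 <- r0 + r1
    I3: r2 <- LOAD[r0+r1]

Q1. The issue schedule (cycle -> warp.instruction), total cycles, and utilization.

cycle 0: W0.I0
cycle 1: W1.I0
cycle 2: W0.I1
cycle 3: W1.I1
cycle 4: W0.I2
cycle 5: W1.I2
cycle 6: W1.I3

Answer: 7 cycles, utilization 1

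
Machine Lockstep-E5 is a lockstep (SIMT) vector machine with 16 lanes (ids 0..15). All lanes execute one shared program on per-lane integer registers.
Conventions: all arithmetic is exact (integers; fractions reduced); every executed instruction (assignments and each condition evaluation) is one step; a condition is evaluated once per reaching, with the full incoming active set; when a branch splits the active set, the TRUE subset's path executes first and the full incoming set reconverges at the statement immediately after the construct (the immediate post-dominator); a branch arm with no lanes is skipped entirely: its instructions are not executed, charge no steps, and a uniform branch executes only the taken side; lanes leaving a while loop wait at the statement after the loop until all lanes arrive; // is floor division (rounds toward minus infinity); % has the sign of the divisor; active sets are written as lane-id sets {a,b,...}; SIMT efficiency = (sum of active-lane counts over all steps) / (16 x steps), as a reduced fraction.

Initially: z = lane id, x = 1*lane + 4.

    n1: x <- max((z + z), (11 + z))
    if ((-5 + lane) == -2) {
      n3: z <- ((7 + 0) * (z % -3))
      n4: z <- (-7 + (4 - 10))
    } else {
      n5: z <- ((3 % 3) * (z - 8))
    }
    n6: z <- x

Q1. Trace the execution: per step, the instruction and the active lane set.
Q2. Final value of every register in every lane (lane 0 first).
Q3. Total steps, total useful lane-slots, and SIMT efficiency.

step 0: x <- max((z + z), (11 + z))  {0,1,2,3,4,5,6,7,8,9,10,11,12,13,14,15}
step 1: eval ((-5 + lane) == -2)     {0,1,2,3,4,5,6,7,8,9,10,11,12,13,14,15}
step 2: z <- ((7 + 0) * (z % -3))    {3}
step 3: z <- (-7 + (4 - 10))         {3}
step 4: z <- ((3 % 3) * (z - 8))     {0,1,2,4,5,6,7,8,9,10,11,12,13,14,15}
step 5: z <- x                       {0,1,2,3,4,5,6,7,8,9,10,11,12,13,14,15}

Answer: 6 steps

z: 11,12,13,14,15,16,17,18,19,20,21,22,24,26,28,30
x: 11,12,13,14,15,16,17,18,19,20,21,22,24,26,28,30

steps = 6; useful = 65; efficiency = 65/96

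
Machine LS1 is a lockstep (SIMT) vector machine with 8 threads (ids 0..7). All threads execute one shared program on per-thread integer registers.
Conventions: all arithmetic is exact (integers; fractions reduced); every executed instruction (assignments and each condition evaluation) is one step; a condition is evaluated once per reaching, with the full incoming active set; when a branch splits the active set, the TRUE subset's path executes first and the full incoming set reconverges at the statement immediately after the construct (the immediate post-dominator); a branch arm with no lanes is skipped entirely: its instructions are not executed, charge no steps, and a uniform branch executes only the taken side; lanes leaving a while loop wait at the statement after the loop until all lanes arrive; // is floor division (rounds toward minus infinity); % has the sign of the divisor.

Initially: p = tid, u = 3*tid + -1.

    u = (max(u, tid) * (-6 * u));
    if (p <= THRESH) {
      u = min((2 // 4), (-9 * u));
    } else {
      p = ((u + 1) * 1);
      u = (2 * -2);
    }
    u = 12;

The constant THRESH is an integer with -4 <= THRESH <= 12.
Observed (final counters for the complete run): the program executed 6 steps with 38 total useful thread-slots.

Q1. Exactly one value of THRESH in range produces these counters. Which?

Answer: THRESH = 1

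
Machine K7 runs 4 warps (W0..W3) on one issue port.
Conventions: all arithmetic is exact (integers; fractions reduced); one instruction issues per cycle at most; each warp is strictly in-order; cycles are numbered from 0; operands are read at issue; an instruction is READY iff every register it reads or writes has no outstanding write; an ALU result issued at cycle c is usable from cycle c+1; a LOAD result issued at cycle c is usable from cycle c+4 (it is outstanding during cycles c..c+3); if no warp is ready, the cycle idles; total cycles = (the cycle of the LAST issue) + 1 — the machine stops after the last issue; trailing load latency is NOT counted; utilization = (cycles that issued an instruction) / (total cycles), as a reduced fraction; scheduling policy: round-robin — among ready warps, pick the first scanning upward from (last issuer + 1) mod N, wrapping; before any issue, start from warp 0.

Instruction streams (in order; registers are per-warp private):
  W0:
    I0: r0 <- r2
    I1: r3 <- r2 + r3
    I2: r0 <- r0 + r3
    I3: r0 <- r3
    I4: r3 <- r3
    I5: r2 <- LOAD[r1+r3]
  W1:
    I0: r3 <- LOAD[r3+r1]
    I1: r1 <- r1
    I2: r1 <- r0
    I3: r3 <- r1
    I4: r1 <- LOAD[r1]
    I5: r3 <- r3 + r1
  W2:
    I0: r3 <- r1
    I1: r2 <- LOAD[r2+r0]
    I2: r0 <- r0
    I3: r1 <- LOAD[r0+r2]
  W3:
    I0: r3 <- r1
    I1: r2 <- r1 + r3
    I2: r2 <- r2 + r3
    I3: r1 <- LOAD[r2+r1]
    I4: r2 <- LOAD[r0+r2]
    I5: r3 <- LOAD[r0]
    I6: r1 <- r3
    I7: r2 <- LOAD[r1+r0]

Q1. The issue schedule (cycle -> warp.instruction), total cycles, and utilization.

cycle 0: W0.I0
cycle 1: W1.I0
cycle 2: W2.I0
cycle 3: W3.I0
cycle 4: W0.I1
cycle 5: W1.I1
cycle 6: W2.I1
cycle 7: W3.I1
cycle 8: W0.I2
cycle 9: W1.I2
cycle 10: W2.I2
cycle 11: W3.I2
cycle 12: W0.I3
cycle 13: W1.I3
cycle 14: W2.I3
cycle 15: W3.I3
cycle 16: W0.I4
cycle 17: W1.I4
cycle 18: W3.I4
cycle 19: W0.I5
cycle 20: W3.I5
cycle 21: W1.I5
cycle 22: idle
cycle 23: idle
cycle 24: W3.I6
cycle 25: W3.I7

Answer: 26 cycles, utilization 12/13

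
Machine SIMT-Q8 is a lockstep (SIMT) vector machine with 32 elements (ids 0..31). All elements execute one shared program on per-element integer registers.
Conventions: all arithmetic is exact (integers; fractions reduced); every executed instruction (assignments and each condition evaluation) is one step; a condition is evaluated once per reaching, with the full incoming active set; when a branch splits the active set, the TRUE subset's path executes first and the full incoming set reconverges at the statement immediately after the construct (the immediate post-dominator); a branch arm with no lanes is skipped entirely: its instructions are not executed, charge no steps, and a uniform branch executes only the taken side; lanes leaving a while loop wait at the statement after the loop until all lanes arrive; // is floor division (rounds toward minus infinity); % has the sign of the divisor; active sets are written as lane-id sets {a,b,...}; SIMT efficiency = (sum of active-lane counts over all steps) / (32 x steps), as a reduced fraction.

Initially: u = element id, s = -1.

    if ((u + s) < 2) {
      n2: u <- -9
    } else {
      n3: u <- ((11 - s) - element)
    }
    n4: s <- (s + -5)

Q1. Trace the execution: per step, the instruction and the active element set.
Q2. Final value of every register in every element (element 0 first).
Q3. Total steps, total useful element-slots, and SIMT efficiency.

step 0: eval ((u + s) < 2)           {0,1,2,3,4,5,6,7,8,9,10,11,12,13,14,15,16,17,18,19,20,21,22,23,24,25,26,27,28,29,30,31}
step 1: u <- -9                      {0,1,2}
step 2: u <- ((11 - s) - element)    {3,4,5,6,7,8,9,10,11,12,13,14,15,16,17,18,19,20,21,22,23,24,25,26,27,28,29,30,31}
step 3: s <- (s + -5)                {0,1,2,3,4,5,6,7,8,9,10,11,12,13,14,15,16,17,18,19,20,21,22,23,24,25,26,27,28,29,30,31}

Answer: 4 steps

u: -9,-9,-9,9,8,7,6,5,4,3,2,1,0,-1,-2,-3,-4,-5,-6,-7,-8,-9,-10,-11,-12,-13,-14,-15,-16,-17,-18,-19
s: -6,-6,-6,-6,-6,-6,-6,-6,-6,-6,-6,-6,-6,-6,-6,-6,-6,-6,-6,-6,-6,-6,-6,-6,-6,-6,-6,-6,-6,-6,-6,-6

steps = 4; useful = 96; efficiency = 96/128 = 3/4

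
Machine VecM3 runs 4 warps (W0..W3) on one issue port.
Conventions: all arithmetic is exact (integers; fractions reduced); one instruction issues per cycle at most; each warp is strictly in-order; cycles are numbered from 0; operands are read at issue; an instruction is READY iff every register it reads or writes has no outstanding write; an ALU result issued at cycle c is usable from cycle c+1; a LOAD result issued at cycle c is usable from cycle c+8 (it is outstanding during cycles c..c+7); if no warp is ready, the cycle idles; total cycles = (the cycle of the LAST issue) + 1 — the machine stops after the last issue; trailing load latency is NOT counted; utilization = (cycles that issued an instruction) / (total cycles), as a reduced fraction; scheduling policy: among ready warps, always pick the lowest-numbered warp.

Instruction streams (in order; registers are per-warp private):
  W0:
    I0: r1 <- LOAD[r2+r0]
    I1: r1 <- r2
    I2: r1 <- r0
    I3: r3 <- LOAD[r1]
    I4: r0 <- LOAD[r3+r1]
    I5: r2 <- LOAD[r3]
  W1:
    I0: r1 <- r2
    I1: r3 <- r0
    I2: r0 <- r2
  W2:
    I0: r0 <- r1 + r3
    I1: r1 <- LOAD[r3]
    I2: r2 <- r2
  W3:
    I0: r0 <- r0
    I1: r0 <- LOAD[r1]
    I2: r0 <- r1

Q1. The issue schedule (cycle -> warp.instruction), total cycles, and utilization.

cycle 0: W0.I0
cycle 1: W1.I0
cycle 2: W1.I1
cycle 3: W1.I2
cycle 4: W2.I0
cycle 5: W2.I1
cycle 6: W2.I2
cycle 7: W3.I0
cycle 8: W0.I1
cycle 9: W0.I2
cycle 10: W0.I3
cycle 11: W3.I1
cycle 12: idle
cycle 13: idle
cycle 14: idle
cycle 15: idle
cycle 16: idle
cycle 17: idle
cycle 18: W0.I4
cycle 19: W0.I5
cycle 20: W3.I2

Answer: 21 cycles, utilization 5/7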